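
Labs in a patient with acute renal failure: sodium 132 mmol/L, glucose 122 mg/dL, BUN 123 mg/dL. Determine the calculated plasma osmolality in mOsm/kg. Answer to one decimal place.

Calculated osmolality = 2·Na + glucose/18 + BUN/2.8
= 2·132 + 122/18 + 123/2.8
= 264 + 6.78 + 43.93
= 314.71 mOsm/kg

314.7 mOsm/kg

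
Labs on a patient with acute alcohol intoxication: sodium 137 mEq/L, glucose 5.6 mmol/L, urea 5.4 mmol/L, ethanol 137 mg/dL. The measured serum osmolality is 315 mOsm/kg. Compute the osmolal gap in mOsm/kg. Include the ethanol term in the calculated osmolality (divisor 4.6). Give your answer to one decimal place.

0.2 mOsm/kg

Calculated osmolality = 2·Na + glucose + urea + ethanol/4.6
= 2·137 + 5.6 + 5.4 + 137/4.6
= 274 + 5.60 + 5.40 + 29.78
= 314.78 mOsm/kg ≈ 314.8 mOsm/kg
Osmolar gap = measured − calculated = 315 − 314.8 = 0.2 mOsm/kg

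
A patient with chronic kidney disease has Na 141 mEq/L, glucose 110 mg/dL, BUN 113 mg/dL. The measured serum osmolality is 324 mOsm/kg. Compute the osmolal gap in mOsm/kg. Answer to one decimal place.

Calculated osmolality = 2·Na + glucose/18 + BUN/2.8
= 2·141 + 110/18 + 113/2.8
= 282 + 6.11 + 40.36
= 328.47 mOsm/kg ≈ 328.5 mOsm/kg
Osmolar gap = measured − calculated = 324 − 328.5 = -4.5 mOsm/kg

-4.5 mOsm/kg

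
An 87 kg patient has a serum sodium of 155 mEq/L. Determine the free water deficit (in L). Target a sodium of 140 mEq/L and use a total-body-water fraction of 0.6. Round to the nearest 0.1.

TBW = 0.6 · 87 = 52.2 L
Free water deficit = TBW · (Na/140 − 1)
= 52.2 · (155/140 − 1)
= 52.2 · 0.1071
= 5.59 L

5.6 L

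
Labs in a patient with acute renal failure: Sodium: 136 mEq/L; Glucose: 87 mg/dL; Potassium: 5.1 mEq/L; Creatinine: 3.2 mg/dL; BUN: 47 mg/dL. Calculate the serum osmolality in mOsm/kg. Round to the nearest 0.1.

293.6 mOsm/kg

Calculated osmolality = 2·Na + glucose/18 + BUN/2.8
= 2·136 + 87/18 + 47/2.8
= 272 + 4.83 + 16.79
= 293.62 mOsm/kg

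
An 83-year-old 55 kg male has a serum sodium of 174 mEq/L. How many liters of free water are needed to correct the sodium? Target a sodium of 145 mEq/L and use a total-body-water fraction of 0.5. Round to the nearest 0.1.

TBW = 0.5 · 55 = 27.5 L
Free water deficit = TBW · (Na/145 − 1)
= 27.5 · (174/145 − 1)
= 27.5 · 0.2
= 5.5 L

5.5 L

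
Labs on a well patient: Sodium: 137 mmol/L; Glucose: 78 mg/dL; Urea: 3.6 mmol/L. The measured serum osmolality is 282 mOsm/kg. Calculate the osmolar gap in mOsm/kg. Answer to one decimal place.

0.1 mOsm/kg

Calculated osmolality = 2·Na + glucose/18 + urea
= 2·137 + 78/18 + 3.6
= 274 + 4.33 + 3.60
= 281.93 mOsm/kg ≈ 281.9 mOsm/kg
Osmolar gap = measured − calculated = 282 − 281.9 = 0.1 mOsm/kg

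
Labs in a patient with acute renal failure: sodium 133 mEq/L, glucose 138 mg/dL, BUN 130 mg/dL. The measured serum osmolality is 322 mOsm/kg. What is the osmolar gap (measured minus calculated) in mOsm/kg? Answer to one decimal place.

Calculated osmolality = 2·Na + glucose/18 + BUN/2.8
= 2·133 + 138/18 + 130/2.8
= 266 + 7.67 + 46.43
= 320.1 mOsm/kg ≈ 320.1 mOsm/kg
Osmolar gap = measured − calculated = 322 − 320.1 = 1.9 mOsm/kg

1.9 mOsm/kg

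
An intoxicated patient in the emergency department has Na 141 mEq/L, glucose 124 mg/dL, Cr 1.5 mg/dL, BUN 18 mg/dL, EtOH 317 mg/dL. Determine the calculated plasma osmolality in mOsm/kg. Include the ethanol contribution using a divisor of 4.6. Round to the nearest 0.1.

Calculated osmolality = 2·Na + glucose/18 + BUN/2.8 + ethanol/4.6
= 2·141 + 124/18 + 18/2.8 + 317/4.6
= 282 + 6.89 + 6.43 + 68.91
= 364.23 mOsm/kg

364.2 mOsm/kg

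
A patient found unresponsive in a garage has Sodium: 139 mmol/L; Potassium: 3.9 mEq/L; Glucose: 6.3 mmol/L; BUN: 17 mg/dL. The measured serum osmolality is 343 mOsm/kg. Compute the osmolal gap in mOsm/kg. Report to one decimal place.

Calculated osmolality = 2·Na + glucose + BUN/2.8
= 2·139 + 6.3 + 17/2.8
= 278 + 6.30 + 6.07
= 290.37 mOsm/kg ≈ 290.4 mOsm/kg
Osmolar gap = measured − calculated = 343 − 290.4 = 52.6 mOsm/kg

52.6 mOsm/kg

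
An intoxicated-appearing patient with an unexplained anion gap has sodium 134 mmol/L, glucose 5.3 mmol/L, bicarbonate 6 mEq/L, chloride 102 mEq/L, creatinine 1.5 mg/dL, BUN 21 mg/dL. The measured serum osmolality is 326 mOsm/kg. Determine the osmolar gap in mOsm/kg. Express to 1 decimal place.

Calculated osmolality = 2·Na + glucose + BUN/2.8
= 2·134 + 5.3 + 21/2.8
= 268 + 5.30 + 7.50
= 280.8 mOsm/kg ≈ 280.8 mOsm/kg
Osmolar gap = measured − calculated = 326 − 280.8 = 45.2 mOsm/kg

45.2 mOsm/kg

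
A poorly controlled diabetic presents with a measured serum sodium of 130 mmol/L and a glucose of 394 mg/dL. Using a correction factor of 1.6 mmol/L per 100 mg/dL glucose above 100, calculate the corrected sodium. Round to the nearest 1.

135 mmol/L

Corrected Na = measured Na + 1.6 · (glucose − 100)/100
= 130 + 1.6 · (394 − 100)/100
= 130 + 4.7
= 134.7 mmol/L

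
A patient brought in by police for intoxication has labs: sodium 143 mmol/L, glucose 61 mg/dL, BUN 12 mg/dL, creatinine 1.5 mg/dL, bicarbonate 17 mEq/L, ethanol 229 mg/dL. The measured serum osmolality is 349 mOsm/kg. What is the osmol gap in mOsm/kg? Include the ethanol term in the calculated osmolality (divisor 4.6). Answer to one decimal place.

5.5 mOsm/kg

Calculated osmolality = 2·Na + glucose/18 + BUN/2.8 + ethanol/4.6
= 2·143 + 61/18 + 12/2.8 + 229/4.6
= 286 + 3.39 + 4.29 + 49.78
= 343.46 mOsm/kg ≈ 343.5 mOsm/kg
Osmolar gap = measured − calculated = 349 − 343.5 = 5.5 mOsm/kg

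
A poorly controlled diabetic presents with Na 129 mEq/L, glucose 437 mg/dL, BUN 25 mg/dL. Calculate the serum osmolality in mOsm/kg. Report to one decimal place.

291.2 mOsm/kg

Calculated osmolality = 2·Na + glucose/18 + BUN/2.8
= 2·129 + 437/18 + 25/2.8
= 258 + 24.28 + 8.93
= 291.21 mOsm/kg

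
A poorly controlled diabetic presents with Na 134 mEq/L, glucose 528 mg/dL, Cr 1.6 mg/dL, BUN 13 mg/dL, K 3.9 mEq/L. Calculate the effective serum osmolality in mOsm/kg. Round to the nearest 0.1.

Effective osmolality excludes urea (freely permeant across cell membranes):
2·Na + glucose/18
= 2·134 + 528/18
= 268 + 29.33
= 297.33 mOsm/kg

297.3 mOsm/kg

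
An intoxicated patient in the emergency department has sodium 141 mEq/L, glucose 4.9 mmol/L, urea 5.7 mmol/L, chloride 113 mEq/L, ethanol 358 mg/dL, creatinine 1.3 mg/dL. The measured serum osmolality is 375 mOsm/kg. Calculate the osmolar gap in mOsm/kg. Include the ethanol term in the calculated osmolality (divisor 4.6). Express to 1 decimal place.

4.6 mOsm/kg

Calculated osmolality = 2·Na + glucose + urea + ethanol/4.6
= 2·141 + 4.9 + 5.7 + 358/4.6
= 282 + 4.90 + 5.70 + 77.83
= 370.43 mOsm/kg ≈ 370.4 mOsm/kg
Osmolar gap = measured − calculated = 375 − 370.4 = 4.6 mOsm/kg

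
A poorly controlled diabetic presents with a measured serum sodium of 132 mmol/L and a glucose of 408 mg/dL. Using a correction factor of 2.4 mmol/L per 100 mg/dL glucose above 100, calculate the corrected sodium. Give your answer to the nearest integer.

Corrected Na = measured Na + 2.4 · (glucose − 100)/100
= 132 + 2.4 · (408 − 100)/100
= 132 + 7.4
= 139.4 mmol/L

139 mmol/L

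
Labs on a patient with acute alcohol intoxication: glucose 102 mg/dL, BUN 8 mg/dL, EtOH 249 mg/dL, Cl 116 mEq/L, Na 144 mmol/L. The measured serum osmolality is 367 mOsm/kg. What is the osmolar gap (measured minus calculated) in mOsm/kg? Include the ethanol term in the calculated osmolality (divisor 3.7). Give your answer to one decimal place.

Calculated osmolality = 2·Na + glucose/18 + BUN/2.8 + ethanol/3.7
= 2·144 + 102/18 + 8/2.8 + 249/3.7
= 288 + 5.67 + 2.86 + 67.30
= 363.83 mOsm/kg ≈ 363.8 mOsm/kg
Osmolar gap = measured − calculated = 367 − 363.8 = 3.2 mOsm/kg

3.2 mOsm/kg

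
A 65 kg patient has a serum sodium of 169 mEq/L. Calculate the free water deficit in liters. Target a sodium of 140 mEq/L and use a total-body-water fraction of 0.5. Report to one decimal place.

6.7 L

TBW = 0.5 · 65 = 32.5 L
Free water deficit = TBW · (Na/140 − 1)
= 32.5 · (169/140 − 1)
= 32.5 · 0.2071
= 6.73 L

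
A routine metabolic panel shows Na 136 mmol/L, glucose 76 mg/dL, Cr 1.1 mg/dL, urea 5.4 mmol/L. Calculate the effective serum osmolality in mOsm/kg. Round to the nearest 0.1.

276.2 mOsm/kg

Effective osmolality excludes urea (freely permeant across cell membranes):
2·Na + glucose/18
= 2·136 + 76/18
= 272 + 4.22
= 276.22 mOsm/kg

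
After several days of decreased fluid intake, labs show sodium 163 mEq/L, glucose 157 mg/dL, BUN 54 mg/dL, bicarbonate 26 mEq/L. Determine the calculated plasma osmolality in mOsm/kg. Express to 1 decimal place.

354.0 mOsm/kg

Calculated osmolality = 2·Na + glucose/18 + BUN/2.8
= 2·163 + 157/18 + 54/2.8
= 326 + 8.72 + 19.29
= 354.01 mOsm/kg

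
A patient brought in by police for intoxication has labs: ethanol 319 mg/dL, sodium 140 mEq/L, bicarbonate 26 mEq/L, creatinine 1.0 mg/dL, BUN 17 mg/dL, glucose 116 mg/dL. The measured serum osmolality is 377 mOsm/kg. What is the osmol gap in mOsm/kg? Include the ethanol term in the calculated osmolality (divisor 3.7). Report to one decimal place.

-1.7 mOsm/kg

Calculated osmolality = 2·Na + glucose/18 + BUN/2.8 + ethanol/3.7
= 2·140 + 116/18 + 17/2.8 + 319/3.7
= 280 + 6.44 + 6.07 + 86.22
= 378.73 mOsm/kg ≈ 378.7 mOsm/kg
Osmolar gap = measured − calculated = 377 − 378.7 = -1.7 mOsm/kg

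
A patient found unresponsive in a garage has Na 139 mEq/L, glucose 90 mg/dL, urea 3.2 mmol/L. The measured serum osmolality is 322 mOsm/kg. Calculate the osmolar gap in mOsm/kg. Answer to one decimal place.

Calculated osmolality = 2·Na + glucose/18 + urea
= 2·139 + 90/18 + 3.2
= 278 + 5 + 3.20
= 286.2 mOsm/kg ≈ 286.2 mOsm/kg
Osmolar gap = measured − calculated = 322 − 286.2 = 35.8 mOsm/kg

35.8 mOsm/kg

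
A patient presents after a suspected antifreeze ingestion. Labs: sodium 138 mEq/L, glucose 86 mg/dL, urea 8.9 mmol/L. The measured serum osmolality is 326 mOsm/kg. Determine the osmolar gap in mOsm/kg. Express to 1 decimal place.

Calculated osmolality = 2·Na + glucose/18 + urea
= 2·138 + 86/18 + 8.9
= 276 + 4.78 + 8.90
= 289.68 mOsm/kg ≈ 289.7 mOsm/kg
Osmolar gap = measured − calculated = 326 − 289.7 = 36.3 mOsm/kg

36.3 mOsm/kg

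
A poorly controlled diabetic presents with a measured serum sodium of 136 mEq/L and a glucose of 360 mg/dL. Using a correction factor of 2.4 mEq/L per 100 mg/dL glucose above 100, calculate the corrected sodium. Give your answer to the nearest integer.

142 mEq/L

Corrected Na = measured Na + 2.4 · (glucose − 100)/100
= 136 + 2.4 · (360 − 100)/100
= 136 + 6.2
= 142.2 mEq/L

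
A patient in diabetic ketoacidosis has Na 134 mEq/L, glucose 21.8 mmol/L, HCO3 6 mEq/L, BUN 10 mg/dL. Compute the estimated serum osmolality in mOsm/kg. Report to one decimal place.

293.4 mOsm/kg

Calculated osmolality = 2·Na + glucose + BUN/2.8
= 2·134 + 21.8 + 10/2.8
= 268 + 21.80 + 3.57
= 293.37 mOsm/kg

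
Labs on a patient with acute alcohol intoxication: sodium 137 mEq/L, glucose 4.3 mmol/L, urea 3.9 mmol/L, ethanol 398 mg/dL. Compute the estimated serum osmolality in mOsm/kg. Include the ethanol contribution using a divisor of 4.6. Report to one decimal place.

368.7 mOsm/kg

Calculated osmolality = 2·Na + glucose + urea + ethanol/4.6
= 2·137 + 4.3 + 3.9 + 398/4.6
= 274 + 4.30 + 3.90 + 86.52
= 368.72 mOsm/kg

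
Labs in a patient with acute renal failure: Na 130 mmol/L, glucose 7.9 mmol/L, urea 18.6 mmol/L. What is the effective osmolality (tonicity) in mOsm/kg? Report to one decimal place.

267.9 mOsm/kg

Effective osmolality excludes urea (freely permeant across cell membranes):
2·Na + glucose
= 2·130 + 7.9
= 260 + 7.9
= 267.9 mOsm/kg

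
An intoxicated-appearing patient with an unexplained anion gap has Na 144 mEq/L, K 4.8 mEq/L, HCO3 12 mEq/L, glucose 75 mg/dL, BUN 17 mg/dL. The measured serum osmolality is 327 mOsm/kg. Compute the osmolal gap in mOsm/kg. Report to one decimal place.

Calculated osmolality = 2·Na + glucose/18 + BUN/2.8
= 2·144 + 75/18 + 17/2.8
= 288 + 4.17 + 6.07
= 298.24 mOsm/kg ≈ 298.2 mOsm/kg
Osmolar gap = measured − calculated = 327 − 298.2 = 28.8 mOsm/kg

28.8 mOsm/kg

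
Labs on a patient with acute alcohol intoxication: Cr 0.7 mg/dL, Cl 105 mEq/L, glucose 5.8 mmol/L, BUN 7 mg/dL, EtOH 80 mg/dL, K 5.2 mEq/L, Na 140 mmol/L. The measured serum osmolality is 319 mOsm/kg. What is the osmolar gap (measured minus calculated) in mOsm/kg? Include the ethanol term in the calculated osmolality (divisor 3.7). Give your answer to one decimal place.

9.1 mOsm/kg

Calculated osmolality = 2·Na + glucose + BUN/2.8 + ethanol/3.7
= 2·140 + 5.8 + 7/2.8 + 80/3.7
= 280 + 5.80 + 2.50 + 21.62
= 309.92 mOsm/kg ≈ 309.9 mOsm/kg
Osmolar gap = measured − calculated = 319 − 309.9 = 9.1 mOsm/kg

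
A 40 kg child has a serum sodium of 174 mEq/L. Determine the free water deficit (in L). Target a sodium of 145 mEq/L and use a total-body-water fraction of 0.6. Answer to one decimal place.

4.8 L

TBW = 0.6 · 40 = 24 L
Free water deficit = TBW · (Na/145 − 1)
= 24 · (174/145 − 1)
= 24 · 0.2
= 4.8 L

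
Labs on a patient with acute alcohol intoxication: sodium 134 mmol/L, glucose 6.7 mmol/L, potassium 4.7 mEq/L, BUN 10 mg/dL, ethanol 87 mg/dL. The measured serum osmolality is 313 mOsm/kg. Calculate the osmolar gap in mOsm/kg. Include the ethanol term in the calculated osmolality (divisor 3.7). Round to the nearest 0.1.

Calculated osmolality = 2·Na + glucose + BUN/2.8 + ethanol/3.7
= 2·134 + 6.7 + 10/2.8 + 87/3.7
= 268 + 6.70 + 3.57 + 23.51
= 301.78 mOsm/kg ≈ 301.8 mOsm/kg
Osmolar gap = measured − calculated = 313 − 301.8 = 11.2 mOsm/kg

11.2 mOsm/kg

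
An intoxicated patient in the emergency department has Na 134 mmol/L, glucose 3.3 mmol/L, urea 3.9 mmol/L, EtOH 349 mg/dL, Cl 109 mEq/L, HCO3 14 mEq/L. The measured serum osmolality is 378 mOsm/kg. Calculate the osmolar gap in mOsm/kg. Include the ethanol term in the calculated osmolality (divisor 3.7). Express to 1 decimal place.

Calculated osmolality = 2·Na + glucose + urea + ethanol/3.7
= 2·134 + 3.3 + 3.9 + 349/3.7
= 268 + 3.30 + 3.90 + 94.32
= 369.52 mOsm/kg ≈ 369.5 mOsm/kg
Osmolar gap = measured − calculated = 378 − 369.5 = 8.5 mOsm/kg

8.5 mOsm/kg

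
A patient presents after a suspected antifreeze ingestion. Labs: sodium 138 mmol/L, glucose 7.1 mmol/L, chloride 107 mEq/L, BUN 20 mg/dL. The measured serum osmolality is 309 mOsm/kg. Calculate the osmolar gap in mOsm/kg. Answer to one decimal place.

Calculated osmolality = 2·Na + glucose + BUN/2.8
= 2·138 + 7.1 + 20/2.8
= 276 + 7.10 + 7.14
= 290.24 mOsm/kg ≈ 290.2 mOsm/kg
Osmolar gap = measured − calculated = 309 − 290.2 = 18.8 mOsm/kg

18.8 mOsm/kg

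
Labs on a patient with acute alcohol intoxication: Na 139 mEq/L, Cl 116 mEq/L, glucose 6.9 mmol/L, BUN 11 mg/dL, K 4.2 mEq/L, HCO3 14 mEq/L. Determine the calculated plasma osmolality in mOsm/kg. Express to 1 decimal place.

Calculated osmolality = 2·Na + glucose + BUN/2.8
= 2·139 + 6.9 + 11/2.8
= 278 + 6.90 + 3.93
= 288.83 mOsm/kg

288.8 mOsm/kg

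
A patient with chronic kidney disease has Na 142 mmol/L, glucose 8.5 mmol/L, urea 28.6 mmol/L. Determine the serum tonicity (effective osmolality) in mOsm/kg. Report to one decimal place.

Effective osmolality excludes urea (freely permeant across cell membranes):
2·Na + glucose
= 2·142 + 8.5
= 284 + 8.5
= 292.5 mOsm/kg

292.5 mOsm/kg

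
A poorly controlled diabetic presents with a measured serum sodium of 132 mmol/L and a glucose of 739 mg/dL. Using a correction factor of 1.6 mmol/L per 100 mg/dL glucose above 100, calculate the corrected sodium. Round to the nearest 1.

Corrected Na = measured Na + 1.6 · (glucose − 100)/100
= 132 + 1.6 · (739 − 100)/100
= 132 + 10.2
= 142.2 mmol/L

142 mmol/L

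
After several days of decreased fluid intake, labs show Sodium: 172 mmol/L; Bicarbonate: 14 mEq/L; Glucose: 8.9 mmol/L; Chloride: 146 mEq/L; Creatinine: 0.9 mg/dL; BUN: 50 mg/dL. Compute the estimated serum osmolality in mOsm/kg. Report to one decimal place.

370.8 mOsm/kg

Calculated osmolality = 2·Na + glucose + BUN/2.8
= 2·172 + 8.9 + 50/2.8
= 344 + 8.90 + 17.86
= 370.76 mOsm/kg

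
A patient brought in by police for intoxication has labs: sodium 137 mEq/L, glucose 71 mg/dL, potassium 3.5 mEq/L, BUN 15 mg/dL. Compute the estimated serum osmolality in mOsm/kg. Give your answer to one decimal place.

283.3 mOsm/kg

Calculated osmolality = 2·Na + glucose/18 + BUN/2.8
= 2·137 + 71/18 + 15/2.8
= 274 + 3.94 + 5.36
= 283.3 mOsm/kg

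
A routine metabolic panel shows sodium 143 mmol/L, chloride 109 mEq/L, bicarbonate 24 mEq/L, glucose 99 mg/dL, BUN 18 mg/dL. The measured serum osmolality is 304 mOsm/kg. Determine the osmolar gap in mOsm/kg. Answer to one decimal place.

Calculated osmolality = 2·Na + glucose/18 + BUN/2.8
= 2·143 + 99/18 + 18/2.8
= 286 + 5.50 + 6.43
= 297.93 mOsm/kg ≈ 297.9 mOsm/kg
Osmolar gap = measured − calculated = 304 − 297.9 = 6.1 mOsm/kg

6.1 mOsm/kg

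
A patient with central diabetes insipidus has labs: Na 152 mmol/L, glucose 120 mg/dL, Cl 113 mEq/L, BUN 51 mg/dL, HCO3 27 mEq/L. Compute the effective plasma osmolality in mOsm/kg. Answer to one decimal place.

310.7 mOsm/kg

Effective osmolality excludes urea (freely permeant across cell membranes):
2·Na + glucose/18
= 2·152 + 120/18
= 304 + 6.67
= 310.67 mOsm/kg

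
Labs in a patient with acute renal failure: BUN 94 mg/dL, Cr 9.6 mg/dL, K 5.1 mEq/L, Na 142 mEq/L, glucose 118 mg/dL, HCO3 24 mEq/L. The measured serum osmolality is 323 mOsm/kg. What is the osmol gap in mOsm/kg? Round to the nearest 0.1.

Calculated osmolality = 2·Na + glucose/18 + BUN/2.8
= 2·142 + 118/18 + 94/2.8
= 284 + 6.56 + 33.57
= 324.13 mOsm/kg ≈ 324.1 mOsm/kg
Osmolar gap = measured − calculated = 323 − 324.1 = -1.1 mOsm/kg

-1.1 mOsm/kg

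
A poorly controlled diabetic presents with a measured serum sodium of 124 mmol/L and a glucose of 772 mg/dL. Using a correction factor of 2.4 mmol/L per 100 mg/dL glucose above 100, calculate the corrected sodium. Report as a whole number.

140 mmol/L

Corrected Na = measured Na + 2.4 · (glucose − 100)/100
= 124 + 2.4 · (772 − 100)/100
= 124 + 16.1
= 140.1 mmol/L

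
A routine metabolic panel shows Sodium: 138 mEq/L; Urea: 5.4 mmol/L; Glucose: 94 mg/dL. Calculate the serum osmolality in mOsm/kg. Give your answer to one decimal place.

Calculated osmolality = 2·Na + glucose/18 + urea
= 2·138 + 94/18 + 5.4
= 276 + 5.22 + 5.40
= 286.62 mOsm/kg

286.6 mOsm/kg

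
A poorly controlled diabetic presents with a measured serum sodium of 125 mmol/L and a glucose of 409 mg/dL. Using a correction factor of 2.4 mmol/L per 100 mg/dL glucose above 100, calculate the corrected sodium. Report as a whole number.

Corrected Na = measured Na + 2.4 · (glucose − 100)/100
= 125 + 2.4 · (409 − 100)/100
= 125 + 7.4
= 132.4 mmol/L

132 mmol/L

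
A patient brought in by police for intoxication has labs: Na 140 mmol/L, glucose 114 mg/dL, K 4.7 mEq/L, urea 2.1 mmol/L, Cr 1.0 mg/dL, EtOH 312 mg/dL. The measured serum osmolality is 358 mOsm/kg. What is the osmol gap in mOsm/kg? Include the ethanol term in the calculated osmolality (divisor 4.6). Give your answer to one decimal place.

Calculated osmolality = 2·Na + glucose/18 + urea + ethanol/4.6
= 2·140 + 114/18 + 2.1 + 312/4.6
= 280 + 6.33 + 2.10 + 67.83
= 356.26 mOsm/kg ≈ 356.3 mOsm/kg
Osmolar gap = measured − calculated = 358 − 356.3 = 1.7 mOsm/kg

1.7 mOsm/kg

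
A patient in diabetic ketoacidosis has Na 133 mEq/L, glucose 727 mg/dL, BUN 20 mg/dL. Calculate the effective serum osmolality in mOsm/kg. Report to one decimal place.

306.4 mOsm/kg

Effective osmolality excludes urea (freely permeant across cell membranes):
2·Na + glucose/18
= 2·133 + 727/18
= 266 + 40.39
= 306.39 mOsm/kg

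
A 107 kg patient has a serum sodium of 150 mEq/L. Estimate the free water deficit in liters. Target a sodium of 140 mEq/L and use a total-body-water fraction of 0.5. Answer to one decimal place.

TBW = 0.5 · 107 = 53.5 L
Free water deficit = TBW · (Na/140 − 1)
= 53.5 · (150/140 − 1)
= 53.5 · 0.0714
= 3.82 L

3.8 L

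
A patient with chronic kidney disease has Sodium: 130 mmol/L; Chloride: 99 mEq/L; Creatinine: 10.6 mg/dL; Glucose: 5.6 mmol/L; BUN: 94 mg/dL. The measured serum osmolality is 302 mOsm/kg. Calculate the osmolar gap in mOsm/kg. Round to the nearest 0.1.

Calculated osmolality = 2·Na + glucose + BUN/2.8
= 2·130 + 5.6 + 94/2.8
= 260 + 5.60 + 33.57
= 299.17 mOsm/kg ≈ 299.2 mOsm/kg
Osmolar gap = measured − calculated = 302 − 299.2 = 2.8 mOsm/kg

2.8 mOsm/kg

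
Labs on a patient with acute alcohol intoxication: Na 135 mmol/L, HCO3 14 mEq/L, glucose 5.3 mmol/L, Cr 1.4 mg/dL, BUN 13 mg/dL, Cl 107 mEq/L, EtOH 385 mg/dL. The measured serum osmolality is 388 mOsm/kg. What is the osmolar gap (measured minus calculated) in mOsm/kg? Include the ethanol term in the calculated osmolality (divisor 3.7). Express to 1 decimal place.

Calculated osmolality = 2·Na + glucose + BUN/2.8 + ethanol/3.7
= 2·135 + 5.3 + 13/2.8 + 385/3.7
= 270 + 5.30 + 4.64 + 104.05
= 383.99 mOsm/kg ≈ 384.0 mOsm/kg
Osmolar gap = measured − calculated = 388 − 384.0 = 4.0 mOsm/kg

4.0 mOsm/kg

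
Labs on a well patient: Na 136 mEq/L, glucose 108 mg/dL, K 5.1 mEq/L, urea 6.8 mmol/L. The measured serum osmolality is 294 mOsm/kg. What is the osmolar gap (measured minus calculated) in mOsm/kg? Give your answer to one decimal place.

Calculated osmolality = 2·Na + glucose/18 + urea
= 2·136 + 108/18 + 6.8
= 272 + 6 + 6.80
= 284.8 mOsm/kg ≈ 284.8 mOsm/kg
Osmolar gap = measured − calculated = 294 − 284.8 = 9.2 mOsm/kg

9.2 mOsm/kg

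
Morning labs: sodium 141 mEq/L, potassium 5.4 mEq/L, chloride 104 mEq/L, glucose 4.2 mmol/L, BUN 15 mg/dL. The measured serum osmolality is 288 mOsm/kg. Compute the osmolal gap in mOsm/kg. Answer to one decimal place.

Calculated osmolality = 2·Na + glucose + BUN/2.8
= 2·141 + 4.2 + 15/2.8
= 282 + 4.20 + 5.36
= 291.56 mOsm/kg ≈ 291.6 mOsm/kg
Osmolar gap = measured − calculated = 288 − 291.6 = -3.6 mOsm/kg

-3.6 mOsm/kg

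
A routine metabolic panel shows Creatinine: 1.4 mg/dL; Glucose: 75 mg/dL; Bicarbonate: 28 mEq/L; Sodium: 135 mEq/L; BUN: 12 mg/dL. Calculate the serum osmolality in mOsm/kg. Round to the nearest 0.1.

Calculated osmolality = 2·Na + glucose/18 + BUN/2.8
= 2·135 + 75/18 + 12/2.8
= 270 + 4.17 + 4.29
= 278.46 mOsm/kg

278.5 mOsm/kg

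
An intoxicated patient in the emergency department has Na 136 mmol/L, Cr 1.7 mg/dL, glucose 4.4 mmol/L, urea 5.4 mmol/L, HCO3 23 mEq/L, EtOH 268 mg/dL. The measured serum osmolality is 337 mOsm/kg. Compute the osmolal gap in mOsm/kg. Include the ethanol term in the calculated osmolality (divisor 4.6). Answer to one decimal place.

Calculated osmolality = 2·Na + glucose + urea + ethanol/4.6
= 2·136 + 4.4 + 5.4 + 268/4.6
= 272 + 4.40 + 5.40 + 58.26
= 340.06 mOsm/kg ≈ 340.1 mOsm/kg
Osmolar gap = measured − calculated = 337 − 340.1 = -3.1 mOsm/kg

-3.1 mOsm/kg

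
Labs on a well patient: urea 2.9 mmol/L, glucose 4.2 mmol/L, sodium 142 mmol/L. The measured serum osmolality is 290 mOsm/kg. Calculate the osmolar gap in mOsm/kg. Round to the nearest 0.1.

-1.1 mOsm/kg

Calculated osmolality = 2·Na + glucose + urea
= 2·142 + 4.2 + 2.9
= 284 + 4.20 + 2.90
= 291.1 mOsm/kg ≈ 291.1 mOsm/kg
Osmolar gap = measured − calculated = 290 − 291.1 = -1.1 mOsm/kg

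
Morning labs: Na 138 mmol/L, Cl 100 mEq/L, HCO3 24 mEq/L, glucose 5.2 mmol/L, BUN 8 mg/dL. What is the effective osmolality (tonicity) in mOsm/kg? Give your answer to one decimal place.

281.2 mOsm/kg

Effective osmolality excludes urea (freely permeant across cell membranes):
2·Na + glucose
= 2·138 + 5.2
= 276 + 5.2
= 281.2 mOsm/kg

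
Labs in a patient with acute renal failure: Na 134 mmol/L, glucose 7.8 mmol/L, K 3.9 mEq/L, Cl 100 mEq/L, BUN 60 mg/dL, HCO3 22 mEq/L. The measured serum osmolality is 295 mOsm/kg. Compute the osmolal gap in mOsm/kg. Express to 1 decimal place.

Calculated osmolality = 2·Na + glucose + BUN/2.8
= 2·134 + 7.8 + 60/2.8
= 268 + 7.80 + 21.43
= 297.23 mOsm/kg ≈ 297.2 mOsm/kg
Osmolar gap = measured − calculated = 295 − 297.2 = -2.2 mOsm/kg

-2.2 mOsm/kg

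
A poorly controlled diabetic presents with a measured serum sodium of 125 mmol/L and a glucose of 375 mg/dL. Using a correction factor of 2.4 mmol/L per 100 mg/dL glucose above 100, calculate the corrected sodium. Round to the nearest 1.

Corrected Na = measured Na + 2.4 · (glucose − 100)/100
= 125 + 2.4 · (375 − 100)/100
= 125 + 6.6
= 131.6 mmol/L

132 mmol/L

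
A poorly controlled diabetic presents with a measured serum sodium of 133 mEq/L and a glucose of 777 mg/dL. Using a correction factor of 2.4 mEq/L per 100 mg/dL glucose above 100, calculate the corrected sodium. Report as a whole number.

Corrected Na = measured Na + 2.4 · (glucose − 100)/100
= 133 + 2.4 · (777 − 100)/100
= 133 + 16.2
= 149.2 mEq/L

149 mEq/L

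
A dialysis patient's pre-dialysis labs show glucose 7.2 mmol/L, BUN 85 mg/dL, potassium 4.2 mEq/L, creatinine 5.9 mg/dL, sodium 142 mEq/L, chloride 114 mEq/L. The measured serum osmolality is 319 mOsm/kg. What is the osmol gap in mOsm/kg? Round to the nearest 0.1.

Calculated osmolality = 2·Na + glucose + BUN/2.8
= 2·142 + 7.2 + 85/2.8
= 284 + 7.20 + 30.36
= 321.56 mOsm/kg ≈ 321.6 mOsm/kg
Osmolar gap = measured − calculated = 319 − 321.6 = -2.6 mOsm/kg

-2.6 mOsm/kg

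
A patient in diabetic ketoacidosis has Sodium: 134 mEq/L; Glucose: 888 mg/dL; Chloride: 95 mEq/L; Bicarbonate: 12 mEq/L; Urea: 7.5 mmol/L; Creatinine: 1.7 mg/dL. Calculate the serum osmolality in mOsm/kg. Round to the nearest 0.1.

Calculated osmolality = 2·Na + glucose/18 + urea
= 2·134 + 888/18 + 7.5
= 268 + 49.33 + 7.50
= 324.83 mOsm/kg

324.8 mOsm/kg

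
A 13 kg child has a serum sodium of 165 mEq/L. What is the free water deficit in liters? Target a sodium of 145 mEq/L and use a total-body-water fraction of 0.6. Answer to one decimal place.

TBW = 0.6 · 13 = 7.8 L
Free water deficit = TBW · (Na/145 − 1)
= 7.8 · (165/145 − 1)
= 7.8 · 0.1379
= 1.08 L

1.1 L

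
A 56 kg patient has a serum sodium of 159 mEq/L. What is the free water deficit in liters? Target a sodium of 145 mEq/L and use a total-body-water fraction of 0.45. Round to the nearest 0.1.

TBW = 0.45 · 56 = 25.2 L
Free water deficit = TBW · (Na/145 − 1)
= 25.2 · (159/145 − 1)
= 25.2 · 0.0966
= 2.43 L

2.4 L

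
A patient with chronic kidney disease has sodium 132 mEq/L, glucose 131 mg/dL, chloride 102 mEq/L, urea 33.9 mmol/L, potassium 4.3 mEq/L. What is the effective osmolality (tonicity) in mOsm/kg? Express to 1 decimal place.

271.3 mOsm/kg

Effective osmolality excludes urea (freely permeant across cell membranes):
2·Na + glucose/18
= 2·132 + 131/18
= 264 + 7.28
= 271.28 mOsm/kg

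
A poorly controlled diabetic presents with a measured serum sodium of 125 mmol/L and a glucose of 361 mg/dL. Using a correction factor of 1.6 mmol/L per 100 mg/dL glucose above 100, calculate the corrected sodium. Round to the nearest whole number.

Corrected Na = measured Na + 1.6 · (glucose − 100)/100
= 125 + 1.6 · (361 − 100)/100
= 125 + 4.2
= 129.2 mmol/L

129 mmol/L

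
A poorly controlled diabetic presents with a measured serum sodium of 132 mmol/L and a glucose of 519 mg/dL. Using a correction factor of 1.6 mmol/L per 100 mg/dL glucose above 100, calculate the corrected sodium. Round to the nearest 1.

Corrected Na = measured Na + 1.6 · (glucose − 100)/100
= 132 + 1.6 · (519 − 100)/100
= 132 + 6.7
= 138.7 mmol/L

139 mmol/L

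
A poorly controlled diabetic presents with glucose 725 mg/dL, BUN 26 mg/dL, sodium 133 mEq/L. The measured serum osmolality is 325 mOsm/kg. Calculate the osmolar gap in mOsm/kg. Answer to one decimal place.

Calculated osmolality = 2·Na + glucose/18 + BUN/2.8
= 2·133 + 725/18 + 26/2.8
= 266 + 40.28 + 9.29
= 315.57 mOsm/kg ≈ 315.6 mOsm/kg
Osmolar gap = measured − calculated = 325 − 315.6 = 9.4 mOsm/kg

9.4 mOsm/kg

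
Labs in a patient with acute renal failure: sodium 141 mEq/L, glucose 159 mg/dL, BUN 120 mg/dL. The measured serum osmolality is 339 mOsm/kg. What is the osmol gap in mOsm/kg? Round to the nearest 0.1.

Calculated osmolality = 2·Na + glucose/18 + BUN/2.8
= 2·141 + 159/18 + 120/2.8
= 282 + 8.83 + 42.86
= 333.69 mOsm/kg ≈ 333.7 mOsm/kg
Osmolar gap = measured − calculated = 339 − 333.7 = 5.3 mOsm/kg

5.3 mOsm/kg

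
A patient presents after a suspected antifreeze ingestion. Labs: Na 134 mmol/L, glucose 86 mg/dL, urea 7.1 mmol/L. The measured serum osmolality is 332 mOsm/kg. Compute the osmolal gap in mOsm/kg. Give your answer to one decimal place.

Calculated osmolality = 2·Na + glucose/18 + urea
= 2·134 + 86/18 + 7.1
= 268 + 4.78 + 7.10
= 279.88 mOsm/kg ≈ 279.9 mOsm/kg
Osmolar gap = measured − calculated = 332 − 279.9 = 52.1 mOsm/kg

52.1 mOsm/kg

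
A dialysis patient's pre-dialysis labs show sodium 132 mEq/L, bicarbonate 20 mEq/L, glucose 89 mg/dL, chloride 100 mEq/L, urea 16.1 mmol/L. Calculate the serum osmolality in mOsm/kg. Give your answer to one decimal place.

285.0 mOsm/kg

Calculated osmolality = 2·Na + glucose/18 + urea
= 2·132 + 89/18 + 16.1
= 264 + 4.94 + 16.10
= 285.04 mOsm/kg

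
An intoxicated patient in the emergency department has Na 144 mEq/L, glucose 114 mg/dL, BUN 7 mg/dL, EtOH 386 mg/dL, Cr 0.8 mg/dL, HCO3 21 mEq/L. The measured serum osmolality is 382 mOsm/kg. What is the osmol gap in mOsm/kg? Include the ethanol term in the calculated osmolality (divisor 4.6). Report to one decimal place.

1.3 mOsm/kg

Calculated osmolality = 2·Na + glucose/18 + BUN/2.8 + ethanol/4.6
= 2·144 + 114/18 + 7/2.8 + 386/4.6
= 288 + 6.33 + 2.50 + 83.91
= 380.74 mOsm/kg ≈ 380.7 mOsm/kg
Osmolar gap = measured − calculated = 382 − 380.7 = 1.3 mOsm/kg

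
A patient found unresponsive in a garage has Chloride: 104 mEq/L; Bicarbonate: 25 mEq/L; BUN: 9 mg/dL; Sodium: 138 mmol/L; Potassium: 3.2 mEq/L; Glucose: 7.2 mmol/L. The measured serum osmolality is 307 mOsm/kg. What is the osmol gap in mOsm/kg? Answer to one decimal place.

20.6 mOsm/kg

Calculated osmolality = 2·Na + glucose + BUN/2.8
= 2·138 + 7.2 + 9/2.8
= 276 + 7.20 + 3.21
= 286.41 mOsm/kg ≈ 286.4 mOsm/kg
Osmolar gap = measured − calculated = 307 − 286.4 = 20.6 mOsm/kg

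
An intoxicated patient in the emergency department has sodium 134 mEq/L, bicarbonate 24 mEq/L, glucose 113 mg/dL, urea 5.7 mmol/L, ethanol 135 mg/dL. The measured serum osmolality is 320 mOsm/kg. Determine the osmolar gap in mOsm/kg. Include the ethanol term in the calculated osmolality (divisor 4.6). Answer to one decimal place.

10.7 mOsm/kg

Calculated osmolality = 2·Na + glucose/18 + urea + ethanol/4.6
= 2·134 + 113/18 + 5.7 + 135/4.6
= 268 + 6.28 + 5.70 + 29.35
= 309.33 mOsm/kg ≈ 309.3 mOsm/kg
Osmolar gap = measured − calculated = 320 − 309.3 = 10.7 mOsm/kg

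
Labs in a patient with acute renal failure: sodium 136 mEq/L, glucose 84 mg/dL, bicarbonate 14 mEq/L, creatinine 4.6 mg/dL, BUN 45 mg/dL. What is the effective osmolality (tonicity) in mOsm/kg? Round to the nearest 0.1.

276.7 mOsm/kg

Effective osmolality excludes urea (freely permeant across cell membranes):
2·Na + glucose/18
= 2·136 + 84/18
= 272 + 4.67
= 276.67 mOsm/kg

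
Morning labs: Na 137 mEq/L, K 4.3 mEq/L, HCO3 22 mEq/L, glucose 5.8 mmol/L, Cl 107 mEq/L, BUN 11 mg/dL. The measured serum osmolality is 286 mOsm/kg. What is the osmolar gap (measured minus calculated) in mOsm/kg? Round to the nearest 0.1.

2.3 mOsm/kg

Calculated osmolality = 2·Na + glucose + BUN/2.8
= 2·137 + 5.8 + 11/2.8
= 274 + 5.80 + 3.93
= 283.73 mOsm/kg ≈ 283.7 mOsm/kg
Osmolar gap = measured − calculated = 286 − 283.7 = 2.3 mOsm/kg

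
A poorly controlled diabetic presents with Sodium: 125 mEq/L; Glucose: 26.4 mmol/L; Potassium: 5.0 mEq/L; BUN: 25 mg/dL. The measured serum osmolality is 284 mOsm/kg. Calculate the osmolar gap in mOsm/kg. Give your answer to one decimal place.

-1.3 mOsm/kg

Calculated osmolality = 2·Na + glucose + BUN/2.8
= 2·125 + 26.4 + 25/2.8
= 250 + 26.40 + 8.93
= 285.33 mOsm/kg ≈ 285.3 mOsm/kg
Osmolar gap = measured − calculated = 284 − 285.3 = -1.3 mOsm/kg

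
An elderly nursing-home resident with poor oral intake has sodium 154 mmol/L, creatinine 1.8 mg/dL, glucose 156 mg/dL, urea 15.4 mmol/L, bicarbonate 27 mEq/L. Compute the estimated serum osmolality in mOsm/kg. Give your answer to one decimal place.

Calculated osmolality = 2·Na + glucose/18 + urea
= 2·154 + 156/18 + 15.4
= 308 + 8.67 + 15.40
= 332.07 mOsm/kg

332.1 mOsm/kg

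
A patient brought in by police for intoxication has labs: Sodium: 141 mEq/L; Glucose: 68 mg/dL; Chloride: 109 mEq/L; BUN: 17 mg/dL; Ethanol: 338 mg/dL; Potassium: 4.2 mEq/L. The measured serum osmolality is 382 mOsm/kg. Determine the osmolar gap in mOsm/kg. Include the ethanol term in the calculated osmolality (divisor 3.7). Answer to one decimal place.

Calculated osmolality = 2·Na + glucose/18 + BUN/2.8 + ethanol/3.7
= 2·141 + 68/18 + 17/2.8 + 338/3.7
= 282 + 3.78 + 6.07 + 91.35
= 383.2 mOsm/kg ≈ 383.2 mOsm/kg
Osmolar gap = measured − calculated = 382 − 383.2 = -1.2 mOsm/kg

-1.2 mOsm/kg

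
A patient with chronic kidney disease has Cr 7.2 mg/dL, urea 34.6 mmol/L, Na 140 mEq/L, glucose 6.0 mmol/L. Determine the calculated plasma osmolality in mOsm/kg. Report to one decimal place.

320.6 mOsm/kg

Calculated osmolality = 2·Na + glucose + urea
= 2·140 + 6 + 34.6
= 280 + 6 + 34.60
= 320.6 mOsm/kg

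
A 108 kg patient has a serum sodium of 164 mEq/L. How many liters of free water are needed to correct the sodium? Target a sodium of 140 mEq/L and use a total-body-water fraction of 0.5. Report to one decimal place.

9.3 L

TBW = 0.5 · 108 = 54 L
Free water deficit = TBW · (Na/140 − 1)
= 54 · (164/140 − 1)
= 54 · 0.1714
= 9.26 L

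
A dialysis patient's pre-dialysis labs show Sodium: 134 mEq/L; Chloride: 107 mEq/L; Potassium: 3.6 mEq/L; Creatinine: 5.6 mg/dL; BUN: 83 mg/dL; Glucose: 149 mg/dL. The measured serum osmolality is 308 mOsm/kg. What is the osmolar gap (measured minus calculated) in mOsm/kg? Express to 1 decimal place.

2.1 mOsm/kg

Calculated osmolality = 2·Na + glucose/18 + BUN/2.8
= 2·134 + 149/18 + 83/2.8
= 268 + 8.28 + 29.64
= 305.92 mOsm/kg ≈ 305.9 mOsm/kg
Osmolar gap = measured − calculated = 308 − 305.9 = 2.1 mOsm/kg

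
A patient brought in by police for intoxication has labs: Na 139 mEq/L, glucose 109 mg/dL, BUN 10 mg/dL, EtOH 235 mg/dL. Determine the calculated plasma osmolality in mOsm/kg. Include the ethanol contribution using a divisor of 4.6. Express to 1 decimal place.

338.7 mOsm/kg

Calculated osmolality = 2·Na + glucose/18 + BUN/2.8 + ethanol/4.6
= 2·139 + 109/18 + 10/2.8 + 235/4.6
= 278 + 6.06 + 3.57 + 51.09
= 338.72 mOsm/kg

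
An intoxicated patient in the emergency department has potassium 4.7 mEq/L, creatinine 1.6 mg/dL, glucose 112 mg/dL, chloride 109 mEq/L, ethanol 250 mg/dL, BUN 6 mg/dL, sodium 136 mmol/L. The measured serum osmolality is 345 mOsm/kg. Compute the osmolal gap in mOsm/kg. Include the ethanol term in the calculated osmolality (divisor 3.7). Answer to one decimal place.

Calculated osmolality = 2·Na + glucose/18 + BUN/2.8 + ethanol/3.7
= 2·136 + 112/18 + 6/2.8 + 250/3.7
= 272 + 6.22 + 2.14 + 67.57
= 347.93 mOsm/kg ≈ 347.9 mOsm/kg
Osmolar gap = measured − calculated = 345 − 347.9 = -2.9 mOsm/kg

-2.9 mOsm/kg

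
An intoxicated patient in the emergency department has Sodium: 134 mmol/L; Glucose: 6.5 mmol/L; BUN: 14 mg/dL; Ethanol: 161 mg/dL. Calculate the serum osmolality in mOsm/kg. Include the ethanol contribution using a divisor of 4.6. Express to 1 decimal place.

Calculated osmolality = 2·Na + glucose + BUN/2.8 + ethanol/4.6
= 2·134 + 6.5 + 14/2.8 + 161/4.6
= 268 + 6.50 + 5 + 35
= 314.5 mOsm/kg

314.5 mOsm/kg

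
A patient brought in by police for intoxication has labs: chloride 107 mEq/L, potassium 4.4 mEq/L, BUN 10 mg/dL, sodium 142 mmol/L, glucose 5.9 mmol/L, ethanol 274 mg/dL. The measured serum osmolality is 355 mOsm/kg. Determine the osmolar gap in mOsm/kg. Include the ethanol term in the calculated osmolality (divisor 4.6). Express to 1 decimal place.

Calculated osmolality = 2·Na + glucose + BUN/2.8 + ethanol/4.6
= 2·142 + 5.9 + 10/2.8 + 274/4.6
= 284 + 5.90 + 3.57 + 59.57
= 353.04 mOsm/kg ≈ 353.0 mOsm/kg
Osmolar gap = measured − calculated = 355 − 353.0 = 2.0 mOsm/kg

2.0 mOsm/kg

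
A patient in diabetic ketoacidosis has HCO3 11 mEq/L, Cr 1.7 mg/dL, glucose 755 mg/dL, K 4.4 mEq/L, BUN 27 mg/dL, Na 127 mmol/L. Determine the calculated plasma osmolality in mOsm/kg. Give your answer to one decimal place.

Calculated osmolality = 2·Na + glucose/18 + BUN/2.8
= 2·127 + 755/18 + 27/2.8
= 254 + 41.94 + 9.64
= 305.58 mOsm/kg

305.6 mOsm/kg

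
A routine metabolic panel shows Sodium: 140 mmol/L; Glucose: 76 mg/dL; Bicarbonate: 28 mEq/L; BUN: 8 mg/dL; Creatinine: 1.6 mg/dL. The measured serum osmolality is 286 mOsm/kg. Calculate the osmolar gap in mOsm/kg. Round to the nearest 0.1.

-1.1 mOsm/kg

Calculated osmolality = 2·Na + glucose/18 + BUN/2.8
= 2·140 + 76/18 + 8/2.8
= 280 + 4.22 + 2.86
= 287.08 mOsm/kg ≈ 287.1 mOsm/kg
Osmolar gap = measured − calculated = 286 − 287.1 = -1.1 mOsm/kg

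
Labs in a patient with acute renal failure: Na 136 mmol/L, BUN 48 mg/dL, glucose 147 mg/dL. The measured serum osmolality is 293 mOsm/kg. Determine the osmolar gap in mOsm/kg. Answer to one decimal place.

Calculated osmolality = 2·Na + glucose/18 + BUN/2.8
= 2·136 + 147/18 + 48/2.8
= 272 + 8.17 + 17.14
= 297.31 mOsm/kg ≈ 297.3 mOsm/kg
Osmolar gap = measured − calculated = 293 − 297.3 = -4.3 mOsm/kg

-4.3 mOsm/kg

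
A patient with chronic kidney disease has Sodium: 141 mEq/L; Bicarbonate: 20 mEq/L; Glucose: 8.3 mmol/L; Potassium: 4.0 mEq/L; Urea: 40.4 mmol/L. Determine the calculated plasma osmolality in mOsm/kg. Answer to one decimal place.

Calculated osmolality = 2·Na + glucose + urea
= 2·141 + 8.3 + 40.4
= 282 + 8.30 + 40.40
= 330.7 mOsm/kg

330.7 mOsm/kg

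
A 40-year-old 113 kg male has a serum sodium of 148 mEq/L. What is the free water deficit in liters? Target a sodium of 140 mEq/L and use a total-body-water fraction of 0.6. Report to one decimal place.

3.9 L

TBW = 0.6 · 113 = 67.8 L
Free water deficit = TBW · (Na/140 − 1)
= 67.8 · (148/140 − 1)
= 67.8 · 0.0571
= 3.87 L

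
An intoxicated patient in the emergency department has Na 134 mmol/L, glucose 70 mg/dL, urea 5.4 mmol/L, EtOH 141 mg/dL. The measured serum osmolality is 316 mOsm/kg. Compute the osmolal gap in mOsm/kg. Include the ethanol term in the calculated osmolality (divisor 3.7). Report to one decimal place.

0.6 mOsm/kg

Calculated osmolality = 2·Na + glucose/18 + urea + ethanol/3.7
= 2·134 + 70/18 + 5.4 + 141/3.7
= 268 + 3.89 + 5.40 + 38.11
= 315.4 mOsm/kg ≈ 315.4 mOsm/kg
Osmolar gap = measured − calculated = 316 − 315.4 = 0.6 mOsm/kg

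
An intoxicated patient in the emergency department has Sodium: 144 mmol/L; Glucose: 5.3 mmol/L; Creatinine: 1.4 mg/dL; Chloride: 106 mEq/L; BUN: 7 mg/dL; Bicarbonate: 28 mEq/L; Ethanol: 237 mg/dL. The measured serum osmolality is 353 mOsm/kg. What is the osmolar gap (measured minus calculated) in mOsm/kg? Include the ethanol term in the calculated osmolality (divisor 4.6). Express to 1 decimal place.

5.7 mOsm/kg

Calculated osmolality = 2·Na + glucose + BUN/2.8 + ethanol/4.6
= 2·144 + 5.3 + 7/2.8 + 237/4.6
= 288 + 5.30 + 2.50 + 51.52
= 347.32 mOsm/kg ≈ 347.3 mOsm/kg
Osmolar gap = measured − calculated = 353 − 347.3 = 5.7 mOsm/kg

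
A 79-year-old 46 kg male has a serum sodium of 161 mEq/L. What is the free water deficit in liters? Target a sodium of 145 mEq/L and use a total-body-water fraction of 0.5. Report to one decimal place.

2.5 L

TBW = 0.5 · 46 = 23 L
Free water deficit = TBW · (Na/145 − 1)
= 23 · (161/145 − 1)
= 23 · 0.1103
= 2.54 L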